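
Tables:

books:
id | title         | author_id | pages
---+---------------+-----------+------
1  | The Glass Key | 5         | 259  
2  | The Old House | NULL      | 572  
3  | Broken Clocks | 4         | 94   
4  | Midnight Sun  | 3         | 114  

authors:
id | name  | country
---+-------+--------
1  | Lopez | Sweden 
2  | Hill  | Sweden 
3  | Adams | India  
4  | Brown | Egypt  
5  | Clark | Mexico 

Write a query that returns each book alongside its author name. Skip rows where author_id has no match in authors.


INNER JOIN keeps only books rows whose author_id matches an id in authors. Walk through each book:
  - book 1 (The Glass Key): author_id=5 -> matches Clark
  - book 2 (The Old House): author_id=NULL, no match -> dropped
  - book 3 (Broken Clocks): author_id=4 -> matches Brown
  - book 4 (Midnight Sun): author_id=3 -> matches Adams
So 1 of 4 rows is dropped.

SQL:
SELECT a.title, b.name AS author
FROM books a
INNER JOIN authors b ON a.author_id = b.id

Result:
title         | author
--------------+-------
The Glass Key | Clark 
Broken Clocks | Brown 
Midnight Sun  | Adams 


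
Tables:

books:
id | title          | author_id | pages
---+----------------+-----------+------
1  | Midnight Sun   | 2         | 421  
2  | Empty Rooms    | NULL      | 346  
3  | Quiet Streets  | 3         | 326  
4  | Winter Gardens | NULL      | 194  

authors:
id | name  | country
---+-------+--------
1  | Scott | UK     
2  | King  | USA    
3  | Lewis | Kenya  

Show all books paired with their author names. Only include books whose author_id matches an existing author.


INNER JOIN keeps only books rows whose author_id matches an id in authors. Walk through each book:
  - book 1 (Midnight Sun): author_id=2 -> matches King
  - book 2 (Empty Rooms): author_id=NULL, no match -> dropped
  - book 3 (Quiet Streets): author_id=3 -> matches Lewis
  - book 4 (Winter Gardens): author_id=NULL, no match -> dropped
So 2 of 4 rows are dropped.

SQL:
SELECT a.title, b.name AS author
FROM books a
INNER JOIN authors b ON a.author_id = b.id

Result:
title         | author
--------------+-------
Midnight Sun  | King  
Quiet Streets | Lewis 


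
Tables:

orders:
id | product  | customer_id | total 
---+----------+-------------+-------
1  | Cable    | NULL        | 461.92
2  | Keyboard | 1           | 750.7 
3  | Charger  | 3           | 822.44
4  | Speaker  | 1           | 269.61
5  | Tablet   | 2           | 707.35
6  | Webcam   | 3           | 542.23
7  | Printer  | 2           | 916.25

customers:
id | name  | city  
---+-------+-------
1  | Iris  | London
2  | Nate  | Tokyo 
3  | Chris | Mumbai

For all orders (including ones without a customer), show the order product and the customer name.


LEFT JOIN keeps every row from orders (the left table); where customer_id has no match in customers, the customer columns become NULL. Walk through each order:
  - order 1 (Cable): customer_id=NULL, no match -> kept with NULL
  - order 2 (Keyboard): customer_id=1 -> matches Iris
  - order 3 (Charger): customer_id=3 -> matches Chris
  - order 4 (Speaker): customer_id=1 -> matches Iris
  - order 5 (Tablet): customer_id=2 -> matches Nate
  - order 6 (Webcam): customer_id=3 -> matches Chris
  - order 7 (Printer): customer_id=2 -> matches Nate
All 7 rows appear; 1 has NULL customer.

SQL:
SELECT a.product, b.name AS customer
FROM orders a
LEFT JOIN customers b ON a.customer_id = b.id

Result:
product  | customer
---------+---------
Cable    | NULL    
Keyboard | Iris    
Charger  | Chris   
Speaker  | Iris    
Tablet   | Nate    
Webcam   | Chris   
Printer  | Nate    


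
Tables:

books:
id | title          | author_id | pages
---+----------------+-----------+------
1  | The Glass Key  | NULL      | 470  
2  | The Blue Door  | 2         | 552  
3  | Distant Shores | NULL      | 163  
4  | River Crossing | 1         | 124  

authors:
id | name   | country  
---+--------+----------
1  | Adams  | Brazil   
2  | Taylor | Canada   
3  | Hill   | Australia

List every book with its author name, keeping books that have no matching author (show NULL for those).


LEFT JOIN keeps every row from books (the left table); where author_id has no match in authors, the author columns become NULL. Walk through each book:
  - book 1 (The Glass Key): author_id=NULL, no match -> kept with NULL
  - book 2 (The Blue Door): author_id=2 -> matches Taylor
  - book 3 (Distant Shores): author_id=NULL, no match -> kept with NULL
  - book 4 (River Crossing): author_id=1 -> matches Adams
All 4 rows appear; 2 have NULL author.

SQL:
SELECT a.title, b.name AS author
FROM books a
LEFT JOIN authors b ON a.author_id = b.id

Result:
title          | author
---------------+-------
The Glass Key  | NULL  
The Blue Door  | Taylor
Distant Shores | NULL  
River Crossing | Adams 


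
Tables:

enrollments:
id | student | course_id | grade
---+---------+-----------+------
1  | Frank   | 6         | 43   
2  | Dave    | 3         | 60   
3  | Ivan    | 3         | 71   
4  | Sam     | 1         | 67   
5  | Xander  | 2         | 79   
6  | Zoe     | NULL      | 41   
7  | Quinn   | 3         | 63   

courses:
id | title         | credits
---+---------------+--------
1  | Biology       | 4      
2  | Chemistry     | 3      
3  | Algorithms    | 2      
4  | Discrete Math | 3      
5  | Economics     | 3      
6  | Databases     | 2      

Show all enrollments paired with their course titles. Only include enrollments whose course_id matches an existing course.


INNER JOIN keeps only enrollments rows whose course_id matches an id in courses. Walk through each enrollment:
  - enrollment 1 (Frank): course_id=6 -> matches Databases
  - enrollment 2 (Dave): course_id=3 -> matches Algorithms
  - enrollment 3 (Ivan): course_id=3 -> matches Algorithms
  - enrollment 4 (Sam): course_id=1 -> matches Biology
  - enrollment 5 (Xander): course_id=2 -> matches Chemistry
  - enrollment 6 (Zoe): course_id=NULL, no match -> dropped
  - enrollment 7 (Quinn): course_id=3 -> matches Algorithms
So 1 of 7 rows is dropped.

SQL:
SELECT a.student, b.title AS course
FROM enrollments a
INNER JOIN courses b ON a.course_id = b.id

Result:
student | course    
--------+-----------
Frank   | Databases 
Dave    | Algorithms
Ivan    | Algorithms
Sam     | Biology   
Xander  | Chemistry 
Quinn   | Algorithms


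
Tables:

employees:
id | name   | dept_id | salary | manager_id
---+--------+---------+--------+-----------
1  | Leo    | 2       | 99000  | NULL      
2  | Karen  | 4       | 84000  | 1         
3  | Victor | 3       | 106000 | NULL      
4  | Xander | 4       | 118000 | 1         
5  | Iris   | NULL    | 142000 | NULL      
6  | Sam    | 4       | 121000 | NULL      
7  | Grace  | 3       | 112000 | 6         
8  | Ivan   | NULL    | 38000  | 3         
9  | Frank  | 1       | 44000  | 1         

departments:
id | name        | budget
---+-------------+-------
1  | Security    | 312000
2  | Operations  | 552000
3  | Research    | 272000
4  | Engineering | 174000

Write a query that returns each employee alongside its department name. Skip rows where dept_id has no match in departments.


INNER JOIN keeps only employees rows whose dept_id matches an id in departments. Walk through each employee:
  - employee 1 (Leo): dept_id=2 -> matches Operations
  - employee 2 (Karen): dept_id=4 -> matches Engineering
  - employee 3 (Victor): dept_id=3 -> matches Research
  - employee 4 (Xander): dept_id=4 -> matches Engineering
  - employee 5 (Iris): dept_id=NULL, no match -> dropped
  - employee 6 (Sam): dept_id=4 -> matches Engineering
  - employee 7 (Grace): dept_id=3 -> matches Research
  - employee 8 (Ivan): dept_id=NULL, no match -> dropped
  - employee 9 (Frank): dept_id=1 -> matches Security
So 2 of 9 rows are dropped.

SQL:
SELECT a.name, b.name AS department
FROM employees a
INNER JOIN departments b ON a.dept_id = b.id

Result:
name   | department 
-------+------------
Leo    | Operations 
Karen  | Engineering
Victor | Research   
Xander | Engineering
Sam    | Engineering
Grace  | Research   
Frank  | Security   


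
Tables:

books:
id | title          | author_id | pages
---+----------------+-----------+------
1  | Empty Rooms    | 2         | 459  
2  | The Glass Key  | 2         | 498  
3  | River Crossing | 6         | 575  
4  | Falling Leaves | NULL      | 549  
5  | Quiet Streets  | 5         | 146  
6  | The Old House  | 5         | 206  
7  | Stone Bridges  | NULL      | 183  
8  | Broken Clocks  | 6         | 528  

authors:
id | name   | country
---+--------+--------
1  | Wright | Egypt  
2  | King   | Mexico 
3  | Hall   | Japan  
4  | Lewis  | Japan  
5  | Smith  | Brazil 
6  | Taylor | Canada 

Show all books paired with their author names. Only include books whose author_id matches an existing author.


INNER JOIN keeps only books rows whose author_id matches an id in authors. Walk through each book:
  - book 1 (Empty Rooms): author_id=2 -> matches King
  - book 2 (The Glass Key): author_id=2 -> matches King
  - book 3 (River Crossing): author_id=6 -> matches Taylor
  - book 4 (Falling Leaves): author_id=NULL, no match -> dropped
  - book 5 (Quiet Streets): author_id=5 -> matches Smith
  - book 6 (The Old House): author_id=5 -> matches Smith
  - book 7 (Stone Bridges): author_id=NULL, no match -> dropped
  - book 8 (Broken Clocks): author_id=6 -> matches Taylor
So 2 of 8 rows are dropped.

SQL:
SELECT a.title, b.name AS author
FROM books a
INNER JOIN authors b ON a.author_id = b.id

Result:
title          | author
---------------+-------
Empty Rooms    | King  
The Glass Key  | King  
River Crossing | Taylor
Quiet Streets  | Smith 
The Old House  | Smith 
Broken Clocks  | Taylor


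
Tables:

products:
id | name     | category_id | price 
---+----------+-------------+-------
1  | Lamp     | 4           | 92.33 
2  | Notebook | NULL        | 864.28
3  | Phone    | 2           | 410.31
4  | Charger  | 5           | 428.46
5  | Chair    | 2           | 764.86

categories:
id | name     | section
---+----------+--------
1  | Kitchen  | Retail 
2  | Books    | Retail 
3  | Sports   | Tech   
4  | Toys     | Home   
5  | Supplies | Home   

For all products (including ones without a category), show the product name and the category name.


LEFT JOIN keeps every row from products (the left table); where category_id has no match in categories, the category columns become NULL. Walk through each product:
  - product 1 (Lamp): category_id=4 -> matches Toys
  - product 2 (Notebook): category_id=NULL, no match -> kept with NULL
  - product 3 (Phone): category_id=2 -> matches Books
  - product 4 (Charger): category_id=5 -> matches Supplies
  - product 5 (Chair): category_id=2 -> matches Books
All 5 rows appear; 1 has NULL category.

SQL:
SELECT a.name, b.name AS category
FROM products a
LEFT JOIN categories b ON a.category_id = b.id

Result:
name     | category
---------+---------
Lamp     | Toys    
Notebook | NULL    
Phone    | Books   
Charger  | Supplies
Chair    | Books   


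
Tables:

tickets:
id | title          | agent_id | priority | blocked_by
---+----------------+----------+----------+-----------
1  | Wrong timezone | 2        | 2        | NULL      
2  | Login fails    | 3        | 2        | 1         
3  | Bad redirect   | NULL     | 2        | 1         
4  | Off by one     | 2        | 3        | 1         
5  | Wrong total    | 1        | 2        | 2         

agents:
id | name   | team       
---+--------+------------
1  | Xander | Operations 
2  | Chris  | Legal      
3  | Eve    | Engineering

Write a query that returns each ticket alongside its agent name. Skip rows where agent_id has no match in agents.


INNER JOIN keeps only tickets rows whose agent_id matches an id in agents. Walk through each ticket:
  - ticket 1 (Wrong timezone): agent_id=2 -> matches Chris
  - ticket 2 (Login fails): agent_id=3 -> matches Eve
  - ticket 3 (Bad redirect): agent_id=NULL, no match -> dropped
  - ticket 4 (Off by one): agent_id=2 -> matches Chris
  - ticket 5 (Wrong total): agent_id=1 -> matches Xander
So 1 of 5 rows is dropped.

SQL:
SELECT a.title, b.name AS agent
FROM tickets a
INNER JOIN agents b ON a.agent_id = b.id

Result:
title          | agent 
---------------+-------
Wrong timezone | Chris 
Login fails    | Eve   
Off by one     | Chris 
Wrong total    | Xander


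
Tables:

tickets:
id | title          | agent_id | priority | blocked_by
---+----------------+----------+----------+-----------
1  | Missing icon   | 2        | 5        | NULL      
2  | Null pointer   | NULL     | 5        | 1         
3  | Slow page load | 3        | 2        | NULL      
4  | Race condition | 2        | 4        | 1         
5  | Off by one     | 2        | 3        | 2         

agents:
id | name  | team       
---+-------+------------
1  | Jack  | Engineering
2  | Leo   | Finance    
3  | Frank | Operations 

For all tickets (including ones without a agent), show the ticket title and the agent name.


LEFT JOIN keeps every row from tickets (the left table); where agent_id has no match in agents, the agent columns become NULL. Walk through each ticket:
  - ticket 1 (Missing icon): agent_id=2 -> matches Leo
  - ticket 2 (Null pointer): agent_id=NULL, no match -> kept with NULL
  - ticket 3 (Slow page load): agent_id=3 -> matches Frank
  - ticket 4 (Race condition): agent_id=2 -> matches Leo
  - ticket 5 (Off by one): agent_id=2 -> matches Leo
All 5 rows appear; 1 has NULL agent.

SQL:
SELECT a.title, b.name AS agent
FROM tickets a
LEFT JOIN agents b ON a.agent_id = b.id

Result:
title          | agent
---------------+------
Missing icon   | Leo  
Null pointer   | NULL 
Slow page load | Frank
Race condition | Leo  
Off by one     | Leo  


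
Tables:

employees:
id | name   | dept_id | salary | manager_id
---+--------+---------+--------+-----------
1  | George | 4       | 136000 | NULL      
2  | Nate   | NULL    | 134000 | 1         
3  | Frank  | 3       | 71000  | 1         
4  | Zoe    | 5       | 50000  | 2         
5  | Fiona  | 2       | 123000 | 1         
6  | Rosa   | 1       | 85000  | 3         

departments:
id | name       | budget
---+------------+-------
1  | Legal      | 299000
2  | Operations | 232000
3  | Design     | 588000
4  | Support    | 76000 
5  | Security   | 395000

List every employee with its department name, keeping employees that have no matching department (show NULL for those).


LEFT JOIN keeps every row from employees (the left table); where dept_id has no match in departments, the department columns become NULL. Walk through each employee:
  - employee 1 (George): dept_id=4 -> matches Support
  - employee 2 (Nate): dept_id=NULL, no match -> kept with NULL
  - employee 3 (Frank): dept_id=3 -> matches Design
  - employee 4 (Zoe): dept_id=5 -> matches Security
  - employee 5 (Fiona): dept_id=2 -> matches Operations
  - employee 6 (Rosa): dept_id=1 -> matches Legal
All 6 rows appear; 1 has NULL department.

SQL:
SELECT a.name, b.name AS department
FROM employees a
LEFT JOIN departments b ON a.dept_id = b.id

Result:
name   | department
-------+-----------
George | Support   
Nate   | NULL      
Frank  | Design    
Zoe    | Security  
Fiona  | Operations
Rosa   | Legal     


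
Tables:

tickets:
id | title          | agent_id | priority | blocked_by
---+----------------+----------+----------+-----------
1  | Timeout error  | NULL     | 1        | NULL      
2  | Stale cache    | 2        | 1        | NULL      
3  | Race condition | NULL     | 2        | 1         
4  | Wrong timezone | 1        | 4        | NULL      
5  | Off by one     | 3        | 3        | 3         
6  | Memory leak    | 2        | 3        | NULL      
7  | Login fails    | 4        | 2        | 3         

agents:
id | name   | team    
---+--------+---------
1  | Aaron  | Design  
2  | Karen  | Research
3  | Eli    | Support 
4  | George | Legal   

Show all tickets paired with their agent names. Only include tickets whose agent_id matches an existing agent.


INNER JOIN keeps only tickets rows whose agent_id matches an id in agents. Walk through each ticket:
  - ticket 1 (Timeout error): agent_id=NULL, no match -> dropped
  - ticket 2 (Stale cache): agent_id=2 -> matches Karen
  - ticket 3 (Race condition): agent_id=NULL, no match -> dropped
  - ticket 4 (Wrong timezone): agent_id=1 -> matches Aaron
  - ticket 5 (Off by one): agent_id=3 -> matches Eli
  - ticket 6 (Memory leak): agent_id=2 -> matches Karen
  - ticket 7 (Login fails): agent_id=4 -> matches George
So 2 of 7 rows are dropped.

SQL:
SELECT a.title, b.name AS agent
FROM tickets a
INNER JOIN agents b ON a.agent_id = b.id

Result:
title          | agent 
---------------+-------
Stale cache    | Karen 
Wrong timezone | Aaron 
Off by one     | Eli   
Memory leak    | Karen 
Login fails    | George


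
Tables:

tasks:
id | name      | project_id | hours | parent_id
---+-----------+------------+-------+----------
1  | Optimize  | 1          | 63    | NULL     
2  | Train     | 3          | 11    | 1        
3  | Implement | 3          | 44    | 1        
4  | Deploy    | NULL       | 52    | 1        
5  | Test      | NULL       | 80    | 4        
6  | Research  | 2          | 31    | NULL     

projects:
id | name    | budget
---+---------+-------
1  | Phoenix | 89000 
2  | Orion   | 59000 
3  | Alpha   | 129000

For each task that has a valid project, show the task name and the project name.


INNER JOIN keeps only tasks rows whose project_id matches an id in projects. Walk through each task:
  - task 1 (Optimize): project_id=1 -> matches Phoenix
  - task 2 (Train): project_id=3 -> matches Alpha
  - task 3 (Implement): project_id=3 -> matches Alpha
  - task 4 (Deploy): project_id=NULL, no match -> dropped
  - task 5 (Test): project_id=NULL, no match -> dropped
  - task 6 (Research): project_id=2 -> matches Orion
So 2 of 6 rows are dropped.

SQL:
SELECT a.name, b.name AS project
FROM tasks a
INNER JOIN projects b ON a.project_id = b.id

Result:
name      | project
----------+--------
Optimize  | Phoenix
Train     | Alpha  
Implement | Alpha  
Research  | Orion  


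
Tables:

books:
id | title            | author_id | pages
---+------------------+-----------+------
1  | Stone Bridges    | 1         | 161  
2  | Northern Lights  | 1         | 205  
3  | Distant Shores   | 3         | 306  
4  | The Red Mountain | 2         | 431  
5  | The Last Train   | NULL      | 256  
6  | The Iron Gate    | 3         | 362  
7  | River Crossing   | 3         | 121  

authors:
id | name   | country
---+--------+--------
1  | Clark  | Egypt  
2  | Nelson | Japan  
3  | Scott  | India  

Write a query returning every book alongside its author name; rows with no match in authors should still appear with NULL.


LEFT JOIN keeps every row from books (the left table); where author_id has no match in authors, the author columns become NULL. Walk through each book:
  - book 1 (Stone Bridges): author_id=1 -> matches Clark
  - book 2 (Northern Lights): author_id=1 -> matches Clark
  - book 3 (Distant Shores): author_id=3 -> matches Scott
  - book 4 (The Red Mountain): author_id=2 -> matches Nelson
  - book 5 (The Last Train): author_id=NULL, no match -> kept with NULL
  - book 6 (The Iron Gate): author_id=3 -> matches Scott
  - book 7 (River Crossing): author_id=3 -> matches Scott
All 7 rows appear; 1 has NULL author.

SQL:
SELECT a.title, b.name AS author
FROM books a
LEFT JOIN authors b ON a.author_id = b.id

Result:
title            | author
-----------------+-------
Stone Bridges    | Clark 
Northern Lights  | Clark 
Distant Shores   | Scott 
The Red Mountain | Nelson
The Last Train   | NULL  
The Iron Gate    | Scott 
River Crossing   | Scott 


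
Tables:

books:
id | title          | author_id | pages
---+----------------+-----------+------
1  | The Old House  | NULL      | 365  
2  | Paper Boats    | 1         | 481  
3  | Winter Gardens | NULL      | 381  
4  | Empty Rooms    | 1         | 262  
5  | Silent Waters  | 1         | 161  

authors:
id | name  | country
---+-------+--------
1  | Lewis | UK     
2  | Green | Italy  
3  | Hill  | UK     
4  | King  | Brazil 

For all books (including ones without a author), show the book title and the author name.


LEFT JOIN keeps every row from books (the left table); where author_id has no match in authors, the author columns become NULL. Walk through each book:
  - book 1 (The Old House): author_id=NULL, no match -> kept with NULL
  - book 2 (Paper Boats): author_id=1 -> matches Lewis
  - book 3 (Winter Gardens): author_id=NULL, no match -> kept with NULL
  - book 4 (Empty Rooms): author_id=1 -> matches Lewis
  - book 5 (Silent Waters): author_id=1 -> matches Lewis
All 5 rows appear; 2 have NULL author.

SQL:
SELECT a.title, b.name AS author
FROM books a
LEFT JOIN authors b ON a.author_id = b.id

Result:
title          | author
---------------+-------
The Old House  | NULL  
Paper Boats    | Lewis 
Winter Gardens | NULL  
Empty Rooms    | Lewis 
Silent Waters  | Lewis 


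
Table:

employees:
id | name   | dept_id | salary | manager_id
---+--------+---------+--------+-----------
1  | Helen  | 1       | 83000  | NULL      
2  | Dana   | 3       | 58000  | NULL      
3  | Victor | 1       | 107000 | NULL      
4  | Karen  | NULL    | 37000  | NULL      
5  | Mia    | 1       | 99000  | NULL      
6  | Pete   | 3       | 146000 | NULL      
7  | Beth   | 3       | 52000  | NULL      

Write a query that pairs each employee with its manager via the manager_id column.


This is a self-join: employees is joined to a second copy of itself, matching each row's manager_id to another row's id. Use LEFT JOIN so rows with manager_id=NULL are kept.
  - employee 1 (Helen): manager_id=NULL -> NULL
  - employee 2 (Dana): manager_id=NULL -> NULL
  - employee 3 (Victor): manager_id=NULL -> NULL
  - employee 4 (Karen): manager_id=NULL -> NULL
  - employee 5 (Mia): manager_id=NULL -> NULL
  - employee 6 (Pete): manager_id=NULL -> NULL
  - employee 7 (Beth): manager_id=NULL -> NULL

SQL:
SELECT a.name AS item, b.name AS manager
FROM employees a
LEFT JOIN employees b ON a.manager_id = b.id

Result:
item   | manager
-------+--------
Helen  | NULL   
Dana   | NULL   
Victor | NULL   
Karen  | NULL   
Mia    | NULL   
Pete   | NULL   
Beth   | NULL   


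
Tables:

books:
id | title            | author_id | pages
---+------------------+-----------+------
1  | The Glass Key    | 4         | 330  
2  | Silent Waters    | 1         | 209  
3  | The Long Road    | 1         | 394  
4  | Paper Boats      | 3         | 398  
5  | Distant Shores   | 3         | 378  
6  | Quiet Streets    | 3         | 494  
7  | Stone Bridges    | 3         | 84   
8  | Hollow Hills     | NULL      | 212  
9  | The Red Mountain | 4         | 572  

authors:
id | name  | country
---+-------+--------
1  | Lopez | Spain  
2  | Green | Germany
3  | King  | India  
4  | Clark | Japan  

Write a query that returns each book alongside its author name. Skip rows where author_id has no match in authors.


INNER JOIN keeps only books rows whose author_id matches an id in authors. Walk through each book:
  - book 1 (The Glass Key): author_id=4 -> matches Clark
  - book 2 (Silent Waters): author_id=1 -> matches Lopez
  - book 3 (The Long Road): author_id=1 -> matches Lopez
  - book 4 (Paper Boats): author_id=3 -> matches King
  - book 5 (Distant Shores): author_id=3 -> matches King
  - book 6 (Quiet Streets): author_id=3 -> matches King
  - book 7 (Stone Bridges): author_id=3 -> matches King
  - book 8 (Hollow Hills): author_id=NULL, no match -> dropped
  - book 9 (The Red Mountain): author_id=4 -> matches Clark
So 1 of 9 rows is dropped.

SQL:
SELECT a.title, b.name AS author
FROM books a
INNER JOIN authors b ON a.author_id = b.id

Result:
title            | author
-----------------+-------
The Glass Key    | Clark 
Silent Waters    | Lopez 
The Long Road    | Lopez 
Paper Boats      | King  
Distant Shores   | King  
Quiet Streets    | King  
Stone Bridges    | King  
The Red Mountain | Clark 


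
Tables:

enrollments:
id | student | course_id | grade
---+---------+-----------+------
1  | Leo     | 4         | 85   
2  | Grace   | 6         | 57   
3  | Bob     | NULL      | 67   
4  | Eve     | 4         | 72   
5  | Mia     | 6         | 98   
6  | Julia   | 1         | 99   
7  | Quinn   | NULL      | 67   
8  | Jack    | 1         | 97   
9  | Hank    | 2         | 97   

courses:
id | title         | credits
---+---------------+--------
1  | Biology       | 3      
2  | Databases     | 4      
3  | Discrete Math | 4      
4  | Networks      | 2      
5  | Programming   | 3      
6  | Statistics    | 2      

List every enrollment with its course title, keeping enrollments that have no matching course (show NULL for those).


LEFT JOIN keeps every row from enrollments (the left table); where course_id has no match in courses, the course columns become NULL. Walk through each enrollment:
  - enrollment 1 (Leo): course_id=4 -> matches Networks
  - enrollment 2 (Grace): course_id=6 -> matches Statistics
  - enrollment 3 (Bob): course_id=NULL, no match -> kept with NULL
  - enrollment 4 (Eve): course_id=4 -> matches Networks
  - enrollment 5 (Mia): course_id=6 -> matches Statistics
  - enrollment 6 (Julia): course_id=1 -> matches Biology
  - enrollment 7 (Quinn): course_id=NULL, no match -> kept with NULL
  - enrollment 8 (Jack): course_id=1 -> matches Biology
  - enrollment 9 (Hank): course_id=2 -> matches Databases
All 9 rows appear; 2 have NULL course.

SQL:
SELECT a.student, b.title AS course
FROM enrollments a
LEFT JOIN courses b ON a.course_id = b.id

Result:
student | course    
--------+-----------
Leo     | Networks  
Grace   | Statistics
Bob     | NULL      
Eve     | Networks  
Mia     | Statistics
Julia   | Biology   
Quinn   | NULL      
Jack    | Biology   
Hank    | Databases 


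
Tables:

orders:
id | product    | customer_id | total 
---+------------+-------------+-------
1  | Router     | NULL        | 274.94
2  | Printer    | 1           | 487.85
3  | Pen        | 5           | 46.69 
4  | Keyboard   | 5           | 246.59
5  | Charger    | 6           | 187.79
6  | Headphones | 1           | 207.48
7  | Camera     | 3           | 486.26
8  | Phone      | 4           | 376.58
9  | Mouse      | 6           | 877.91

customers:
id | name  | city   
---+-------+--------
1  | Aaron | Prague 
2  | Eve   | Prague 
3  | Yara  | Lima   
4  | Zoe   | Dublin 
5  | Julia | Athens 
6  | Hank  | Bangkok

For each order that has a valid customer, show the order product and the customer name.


INNER JOIN keeps only orders rows whose customer_id matches an id in customers. Walk through each order:
  - order 1 (Router): customer_id=NULL, no match -> dropped
  - order 2 (Printer): customer_id=1 -> matches Aaron
  - order 3 (Pen): customer_id=5 -> matches Julia
  - order 4 (Keyboard): customer_id=5 -> matches Julia
  - order 5 (Charger): customer_id=6 -> matches Hank
  - order 6 (Headphones): customer_id=1 -> matches Aaron
  - order 7 (Camera): customer_id=3 -> matches Yara
  - order 8 (Phone): customer_id=4 -> matches Zoe
  - order 9 (Mouse): customer_id=6 -> matches Hank
So 1 of 9 rows is dropped.

SQL:
SELECT a.product, b.name AS customer
FROM orders a
INNER JOIN customers b ON a.customer_id = b.id

Result:
product    | customer
-----------+---------
Printer    | Aaron   
Pen        | Julia   
Keyboard   | Julia   
Charger    | Hank    
Headphones | Aaron   
Camera     | Yara    
Phone      | Zoe     
Mouse      | Hank    


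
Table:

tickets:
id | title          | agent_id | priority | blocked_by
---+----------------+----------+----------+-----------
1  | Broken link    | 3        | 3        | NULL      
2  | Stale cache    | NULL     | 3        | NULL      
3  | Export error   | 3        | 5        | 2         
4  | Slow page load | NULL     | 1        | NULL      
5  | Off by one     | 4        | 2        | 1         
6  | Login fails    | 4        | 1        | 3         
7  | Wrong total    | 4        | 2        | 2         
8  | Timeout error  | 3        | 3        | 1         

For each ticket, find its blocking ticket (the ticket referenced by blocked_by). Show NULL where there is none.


This is a self-join: tickets is joined to a second copy of itself, matching each row's blocked_by to another row's id. Use LEFT JOIN so rows with blocked_by=NULL are kept.
  - ticket 1 (Broken link): blocked_by=NULL -> NULL
  - ticket 2 (Stale cache): blocked_by=NULL -> NULL
  - ticket 3 (Export error): blocked_by=2 -> Stale cache
  - ticket 4 (Slow page load): blocked_by=NULL -> NULL
  - ticket 5 (Off by one): blocked_by=1 -> Broken link
  - ticket 6 (Login fails): blocked_by=3 -> Export error
  - ticket 7 (Wrong total): blocked_by=2 -> Stale cache
  - ticket 8 (Timeout error): blocked_by=1 -> Broken link

SQL:
SELECT a.title AS item, b.title AS blocked_by
FROM tickets a
LEFT JOIN tickets b ON a.blocked_by = b.id

Result:
item           | blocked_by  
---------------+-------------
Broken link    | NULL        
Stale cache    | NULL        
Export error   | Stale cache 
Slow page load | NULL        
Off by one     | Broken link 
Login fails    | Export error
Wrong total    | Stale cache 
Timeout error  | Broken link 


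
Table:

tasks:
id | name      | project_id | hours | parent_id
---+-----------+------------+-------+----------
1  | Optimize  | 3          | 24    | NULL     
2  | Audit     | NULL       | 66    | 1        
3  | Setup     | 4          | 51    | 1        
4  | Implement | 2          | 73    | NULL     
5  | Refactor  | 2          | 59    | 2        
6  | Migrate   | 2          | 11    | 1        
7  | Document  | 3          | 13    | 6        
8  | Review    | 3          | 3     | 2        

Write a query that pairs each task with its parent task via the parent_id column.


This is a self-join: tasks is joined to a second copy of itself, matching each row's parent_id to another row's id. Use LEFT JOIN so rows with parent_id=NULL are kept.
  - task 1 (Optimize): parent_id=NULL -> NULL
  - task 2 (Audit): parent_id=1 -> Optimize
  - task 3 (Setup): parent_id=1 -> Optimize
  - task 4 (Implement): parent_id=NULL -> NULL
  - task 5 (Refactor): parent_id=2 -> Audit
  - task 6 (Migrate): parent_id=1 -> Optimize
  - task 7 (Document): parent_id=6 -> Migrate
  - task 8 (Review): parent_id=2 -> Audit

SQL:
SELECT a.name AS item, b.name AS parent
FROM tasks a
LEFT JOIN tasks b ON a.parent_id = b.id

Result:
item      | parent  
----------+---------
Optimize  | NULL    
Audit     | Optimize
Setup     | Optimize
Implement | NULL    
Refactor  | Audit   
Migrate   | Optimize
Document  | Migrate 
Review    | Audit   


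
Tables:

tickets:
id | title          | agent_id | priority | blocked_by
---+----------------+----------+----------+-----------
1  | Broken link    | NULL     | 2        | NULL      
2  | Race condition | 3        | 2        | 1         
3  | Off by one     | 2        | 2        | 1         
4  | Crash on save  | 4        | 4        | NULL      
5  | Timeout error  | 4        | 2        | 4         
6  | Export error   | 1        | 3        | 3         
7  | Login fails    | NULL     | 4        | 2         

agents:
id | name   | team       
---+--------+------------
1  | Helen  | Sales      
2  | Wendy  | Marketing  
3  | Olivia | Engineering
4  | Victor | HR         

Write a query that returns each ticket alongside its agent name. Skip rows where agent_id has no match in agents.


INNER JOIN keeps only tickets rows whose agent_id matches an id in agents. Walk through each ticket:
  - ticket 1 (Broken link): agent_id=NULL, no match -> dropped
  - ticket 2 (Race condition): agent_id=3 -> matches Olivia
  - ticket 3 (Off by one): agent_id=2 -> matches Wendy
  - ticket 4 (Crash on save): agent_id=4 -> matches Victor
  - ticket 5 (Timeout error): agent_id=4 -> matches Victor
  - ticket 6 (Export error): agent_id=1 -> matches Helen
  - ticket 7 (Login fails): agent_id=NULL, no match -> dropped
So 2 of 7 rows are dropped.

SQL:
SELECT a.title, b.name AS agent
FROM tickets a
INNER JOIN agents b ON a.agent_id = b.id

Result:
title          | agent 
---------------+-------
Race condition | Olivia
Off by one     | Wendy 
Crash on save  | Victor
Timeout error  | Victor
Export error   | Helen 


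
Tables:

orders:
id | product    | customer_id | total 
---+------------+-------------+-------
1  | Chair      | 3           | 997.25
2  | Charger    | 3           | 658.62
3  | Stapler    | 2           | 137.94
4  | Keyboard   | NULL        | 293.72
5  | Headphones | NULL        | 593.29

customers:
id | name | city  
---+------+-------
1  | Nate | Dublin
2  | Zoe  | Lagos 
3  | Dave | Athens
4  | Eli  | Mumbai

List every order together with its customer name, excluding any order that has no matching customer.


INNER JOIN keeps only orders rows whose customer_id matches an id in customers. Walk through each order:
  - order 1 (Chair): customer_id=3 -> matches Dave
  - order 2 (Charger): customer_id=3 -> matches Dave
  - order 3 (Stapler): customer_id=2 -> matches Zoe
  - order 4 (Keyboard): customer_id=NULL, no match -> dropped
  - order 5 (Headphones): customer_id=NULL, no match -> dropped
So 2 of 5 rows are dropped.

SQL:
SELECT a.product, b.name AS customer
FROM orders a
INNER JOIN customers b ON a.customer_id = b.id

Result:
product | customer
--------+---------
Chair   | Dave    
Charger | Dave    
Stapler | Zoe     


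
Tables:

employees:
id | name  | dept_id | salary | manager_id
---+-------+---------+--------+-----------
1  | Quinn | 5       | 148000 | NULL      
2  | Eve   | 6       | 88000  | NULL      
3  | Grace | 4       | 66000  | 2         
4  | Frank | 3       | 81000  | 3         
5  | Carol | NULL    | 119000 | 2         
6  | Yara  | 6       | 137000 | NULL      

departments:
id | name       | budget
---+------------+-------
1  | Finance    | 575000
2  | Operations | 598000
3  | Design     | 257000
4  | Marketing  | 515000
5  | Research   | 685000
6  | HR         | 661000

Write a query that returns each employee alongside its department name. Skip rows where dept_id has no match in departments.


INNER JOIN keeps only employees rows whose dept_id matches an id in departments. Walk through each employee:
  - employee 1 (Quinn): dept_id=5 -> matches Research
  - employee 2 (Eve): dept_id=6 -> matches HR
  - employee 3 (Grace): dept_id=4 -> matches Marketing
  - employee 4 (Frank): dept_id=3 -> matches Design
  - employee 5 (Carol): dept_id=NULL, no match -> dropped
  - employee 6 (Yara): dept_id=6 -> matches HR
So 1 of 6 rows is dropped.

SQL:
SELECT a.name, b.name AS department
FROM employees a
INNER JOIN departments b ON a.dept_id = b.id

Result:
name  | department
------+-----------
Quinn | Research  
Eve   | HR        
Grace | Marketing 
Frank | Design    
Yara  | HR        


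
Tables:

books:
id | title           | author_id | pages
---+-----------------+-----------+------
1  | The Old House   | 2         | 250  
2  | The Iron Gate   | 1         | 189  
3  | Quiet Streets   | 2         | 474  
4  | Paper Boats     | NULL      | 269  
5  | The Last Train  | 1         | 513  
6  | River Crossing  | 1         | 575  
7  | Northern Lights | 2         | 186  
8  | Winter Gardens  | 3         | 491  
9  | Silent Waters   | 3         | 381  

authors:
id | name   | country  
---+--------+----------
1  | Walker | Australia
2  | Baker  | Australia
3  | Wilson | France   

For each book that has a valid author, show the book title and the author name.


INNER JOIN keeps only books rows whose author_id matches an id in authors. Walk through each book:
  - book 1 (The Old House): author_id=2 -> matches Baker
  - book 2 (The Iron Gate): author_id=1 -> matches Walker
  - book 3 (Quiet Streets): author_id=2 -> matches Baker
  - book 4 (Paper Boats): author_id=NULL, no match -> dropped
  - book 5 (The Last Train): author_id=1 -> matches Walker
  - book 6 (River Crossing): author_id=1 -> matches Walker
  - book 7 (Northern Lights): author_id=2 -> matches Baker
  - book 8 (Winter Gardens): author_id=3 -> matches Wilson
  - book 9 (Silent Waters): author_id=3 -> matches Wilson
So 1 of 9 rows is dropped.

SQL:
SELECT a.title, b.name AS author
FROM books a
INNER JOIN authors b ON a.author_id = b.id

Result:
title           | author
----------------+-------
The Old House   | Baker 
The Iron Gate   | Walker
Quiet Streets   | Baker 
The Last Train  | Walker
River Crossing  | Walker
Northern Lights | Baker 
Winter Gardens  | Wilson
Silent Waters   | Wilson


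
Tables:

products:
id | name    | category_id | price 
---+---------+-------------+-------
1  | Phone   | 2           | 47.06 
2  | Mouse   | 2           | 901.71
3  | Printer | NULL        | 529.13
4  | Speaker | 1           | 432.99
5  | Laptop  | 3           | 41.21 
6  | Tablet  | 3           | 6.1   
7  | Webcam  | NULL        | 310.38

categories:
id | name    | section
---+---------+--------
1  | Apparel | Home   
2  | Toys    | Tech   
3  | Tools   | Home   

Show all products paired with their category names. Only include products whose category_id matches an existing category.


INNER JOIN keeps only products rows whose category_id matches an id in categories. Walk through each product:
  - product 1 (Phone): category_id=2 -> matches Toys
  - product 2 (Mouse): category_id=2 -> matches Toys
  - product 3 (Printer): category_id=NULL, no match -> dropped
  - product 4 (Speaker): category_id=1 -> matches Apparel
  - product 5 (Laptop): category_id=3 -> matches Tools
  - product 6 (Tablet): category_id=3 -> matches Tools
  - product 7 (Webcam): category_id=NULL, no match -> dropped
So 2 of 7 rows are dropped.

SQL:
SELECT a.name, b.name AS category
FROM products a
INNER JOIN categories b ON a.category_id = b.id

Result:
name    | category
--------+---------
Phone   | Toys    
Mouse   | Toys    
Speaker | Apparel 
Laptop  | Tools   
Tablet  | Tools   


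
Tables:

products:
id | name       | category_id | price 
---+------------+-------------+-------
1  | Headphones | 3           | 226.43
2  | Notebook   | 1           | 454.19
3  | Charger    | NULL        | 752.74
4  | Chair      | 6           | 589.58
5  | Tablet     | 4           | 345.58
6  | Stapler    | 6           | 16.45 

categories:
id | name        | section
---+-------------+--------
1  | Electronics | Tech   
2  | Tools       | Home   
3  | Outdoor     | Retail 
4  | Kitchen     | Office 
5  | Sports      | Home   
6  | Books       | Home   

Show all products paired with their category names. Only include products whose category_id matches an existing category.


INNER JOIN keeps only products rows whose category_id matches an id in categories. Walk through each product:
  - product 1 (Headphones): category_id=3 -> matches Outdoor
  - product 2 (Notebook): category_id=1 -> matches Electronics
  - product 3 (Charger): category_id=NULL, no match -> dropped
  - product 4 (Chair): category_id=6 -> matches Books
  - product 5 (Tablet): category_id=4 -> matches Kitchen
  - product 6 (Stapler): category_id=6 -> matches Books
So 1 of 6 rows is dropped.

SQL:
SELECT a.name, b.name AS category
FROM products a
INNER JOIN categories b ON a.category_id = b.id

Result:
name       | category   
-----------+------------
Headphones | Outdoor    
Notebook   | Electronics
Chair      | Books      
Tablet     | Kitchen    
Stapler    | Books      


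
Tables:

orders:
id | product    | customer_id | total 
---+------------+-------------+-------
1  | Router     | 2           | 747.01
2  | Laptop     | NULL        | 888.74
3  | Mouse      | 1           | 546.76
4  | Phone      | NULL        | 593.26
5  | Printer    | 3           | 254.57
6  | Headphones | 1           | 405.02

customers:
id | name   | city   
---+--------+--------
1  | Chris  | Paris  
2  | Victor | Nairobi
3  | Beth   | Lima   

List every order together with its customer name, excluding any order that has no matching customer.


INNER JOIN keeps only orders rows whose customer_id matches an id in customers. Walk through each order:
  - order 1 (Router): customer_id=2 -> matches Victor
  - order 2 (Laptop): customer_id=NULL, no match -> dropped
  - order 3 (Mouse): customer_id=1 -> matches Chris
  - order 4 (Phone): customer_id=NULL, no match -> dropped
  - order 5 (Printer): customer_id=3 -> matches Beth
  - order 6 (Headphones): customer_id=1 -> matches Chris
So 2 of 6 rows are dropped.

SQL:
SELECT a.product, b.name AS customer
FROM orders a
INNER JOIN customers b ON a.customer_id = b.id

Result:
product    | customer
-----------+---------
Router     | Victor  
Mouse      | Chris   
Printer    | Beth    
Headphones | Chris   
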